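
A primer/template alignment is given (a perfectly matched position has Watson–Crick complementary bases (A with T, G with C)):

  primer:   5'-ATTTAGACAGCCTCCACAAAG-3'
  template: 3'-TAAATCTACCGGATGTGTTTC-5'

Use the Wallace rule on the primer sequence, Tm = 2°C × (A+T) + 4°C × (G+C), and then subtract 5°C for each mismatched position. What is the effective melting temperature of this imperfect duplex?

Primer base counts: A=8, T=4, G=3, C=6 → A+T=12, G+C=9
Perfect-match Tm = 2(12) + 4(9) = 24 + 36 = 60°C
Mismatches (positions where the bases are not complementary): 3 (at positions 8, 9, 14)
Effective Tm = 60 − 3×5 = 60 − 15 = 45°C

45°C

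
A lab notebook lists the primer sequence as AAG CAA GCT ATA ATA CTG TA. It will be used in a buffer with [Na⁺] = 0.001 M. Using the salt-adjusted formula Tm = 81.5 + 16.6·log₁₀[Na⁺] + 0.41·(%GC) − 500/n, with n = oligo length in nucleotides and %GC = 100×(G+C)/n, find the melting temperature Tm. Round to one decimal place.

19.0°C

Length n = 20. Counting bases: A=9, T=5, C=3, G=3
G+C = 6, so %GC = 6/20 × 100 = 30%
Salt term: 16.6 × (-3) = -49.8
GC term: 0.41 × 30 = 12.3; length term: −500/20 = −25
Tm = 81.5 + (-49.8) + 12.3 − 25 = 19 → 19.0°C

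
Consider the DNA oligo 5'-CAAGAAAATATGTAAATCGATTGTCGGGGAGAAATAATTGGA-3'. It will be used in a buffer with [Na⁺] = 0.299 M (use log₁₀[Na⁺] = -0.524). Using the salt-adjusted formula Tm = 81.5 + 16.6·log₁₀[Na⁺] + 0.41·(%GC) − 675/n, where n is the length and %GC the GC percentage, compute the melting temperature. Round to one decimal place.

Length n = 42. Counting bases: G=11, T=10, A=18, C=3
G+C = 14, so %GC = 14/42 × 100 = 33.333%
Salt term: 16.6 × (-0.524) = -8.698
GC term: 0.41 × 33.333 = 13.667; length term: −675/42 = −16.071
Tm = 81.5 + (-8.698) + 13.667 − 16.071 = 70.398 → 70.4°C

70.4°C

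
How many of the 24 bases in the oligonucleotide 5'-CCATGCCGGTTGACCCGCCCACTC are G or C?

Counting bases: A=3, T=4, G=5, C=12
Total G or C: 5 + 12 = 17

17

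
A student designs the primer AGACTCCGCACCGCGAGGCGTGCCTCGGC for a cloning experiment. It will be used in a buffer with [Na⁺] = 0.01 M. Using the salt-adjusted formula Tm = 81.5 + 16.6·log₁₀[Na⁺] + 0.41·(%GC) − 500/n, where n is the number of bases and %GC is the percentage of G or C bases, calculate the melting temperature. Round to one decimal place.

Length n = 29. Base counts: C=12, G=10, T=3, A=4
G+C = 22, so %GC = 22/29 × 100 = 75.862%
Salt term: 16.6 × (-2) = -33.2
GC term: 0.41 × 75.862 = 31.103; length term: −500/29 = −17.241
Tm = 81.5 + (-33.2) + 31.103 − 17.241 = 62.162 → 62.2°C

62.2°C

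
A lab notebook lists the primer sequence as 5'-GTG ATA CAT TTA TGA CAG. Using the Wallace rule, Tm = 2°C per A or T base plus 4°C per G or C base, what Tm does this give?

48°C

G=4, A=6, T=6, C=2
A+T = 12, G+C = 6
Tm = 4·6 + 2·12 = 24 + 24 = 48°C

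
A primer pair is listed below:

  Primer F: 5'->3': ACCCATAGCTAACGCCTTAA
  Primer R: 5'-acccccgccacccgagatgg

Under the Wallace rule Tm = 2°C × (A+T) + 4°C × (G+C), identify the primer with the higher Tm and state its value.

Primer F: A+T=11, G+C=9 → Tm = 2(11)+4(9) = 58°C
Primer R: A+T=5, G+C=15 → Tm = 2(5)+4(15) = 70°C
58°C vs 70°C → primer R is higher.

Primer R, 70°C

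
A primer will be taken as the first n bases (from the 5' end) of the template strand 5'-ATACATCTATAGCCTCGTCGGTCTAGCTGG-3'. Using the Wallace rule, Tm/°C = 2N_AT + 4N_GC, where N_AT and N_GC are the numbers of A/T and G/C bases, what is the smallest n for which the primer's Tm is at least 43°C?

n = 16

First 15 bases: ATACATCTATAGCCT → Tm = 40°C (< 43°C)
First 16 bases: ATACATCTATAGCCTC → Tm = 44°C (≥ 43°C)
Since every base adds ≥2°C, Tm only increases with n, so the threshold is first crossed at n = 16.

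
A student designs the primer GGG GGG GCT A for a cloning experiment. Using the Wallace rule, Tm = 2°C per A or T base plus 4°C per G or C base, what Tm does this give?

Counting bases: C=1, T=1, A=1, G=7
A+T = 2, G+C = 8
Tm = 4·8 + 2·2 = 32 + 4 = 36°C

36°C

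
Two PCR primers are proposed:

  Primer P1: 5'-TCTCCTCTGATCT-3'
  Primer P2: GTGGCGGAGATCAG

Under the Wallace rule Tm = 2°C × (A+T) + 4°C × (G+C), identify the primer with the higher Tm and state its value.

Primer P2, 46°C

Primer P1: A+T=7, G+C=6 → Tm = 2(7)+4(6) = 38°C
Primer P2: A+T=5, G+C=9 → Tm = 2(5)+4(9) = 46°C
38°C vs 46°C → primer P2 is higher.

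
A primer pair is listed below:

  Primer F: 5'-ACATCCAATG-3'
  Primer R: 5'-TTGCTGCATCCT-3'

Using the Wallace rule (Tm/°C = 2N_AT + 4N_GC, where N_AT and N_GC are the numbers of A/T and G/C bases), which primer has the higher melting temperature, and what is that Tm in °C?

Primer R, 36°C

Primer F: A+T=6, G+C=4 → Tm = 2(6)+4(4) = 28°C
Primer R: A+T=6, G+C=6 → Tm = 2(6)+4(6) = 36°C
28°C vs 36°C → primer R is higher.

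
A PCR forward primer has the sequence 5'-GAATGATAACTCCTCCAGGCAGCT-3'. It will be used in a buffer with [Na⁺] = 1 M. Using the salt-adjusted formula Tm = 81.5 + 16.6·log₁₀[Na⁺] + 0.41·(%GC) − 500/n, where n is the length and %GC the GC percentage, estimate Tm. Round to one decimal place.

81.2°C

Length n = 24. Counting bases: T=5, G=5, A=7, C=7
G+C = 12, so %GC = 12/24 × 100 = 50%
Salt term: 16.6 × (0) = 0
GC term: 0.41 × 50 = 20.5; length term: −500/24 = −20.833
Tm = 81.5 + (0) + 20.5 − 20.833 = 81.167 → 81.2°C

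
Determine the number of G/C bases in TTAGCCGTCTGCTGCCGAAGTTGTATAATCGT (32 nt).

15

Base counts: C=7, A=6, T=11, G=8
G+C = 8 + 7 = 15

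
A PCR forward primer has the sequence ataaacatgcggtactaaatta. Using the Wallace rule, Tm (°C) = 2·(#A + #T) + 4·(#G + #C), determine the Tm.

G=3, C=3, A=10, T=6
AT pairs contribute 16, GC pairs contribute 6.
Tm = 2×16 + 4×6 = 56°C

56°C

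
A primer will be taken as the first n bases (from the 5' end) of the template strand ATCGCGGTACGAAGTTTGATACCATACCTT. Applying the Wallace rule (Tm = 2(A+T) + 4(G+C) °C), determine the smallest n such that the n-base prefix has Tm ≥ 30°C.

First 9 bases: ATCGCGGTA → Tm = 28°C (< 30°C)
First 10 bases: ATCGCGGTAC → Tm = 32°C (≥ 30°C)
Each additional base adds 2°C (A/T) or 4°C (G/C), so Tm is non-decreasing in n; n = 10 is the first length to reach 30°C.

n = 10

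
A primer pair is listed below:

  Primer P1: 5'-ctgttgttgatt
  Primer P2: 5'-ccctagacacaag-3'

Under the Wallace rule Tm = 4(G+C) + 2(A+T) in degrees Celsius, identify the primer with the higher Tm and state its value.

Primer P1: A+T=8, G+C=4 → Tm = 2(8)+4(4) = 32°C
Primer P2: A+T=6, G+C=7 → Tm = 2(6)+4(7) = 40°C
32°C vs 40°C → primer P2 is higher.

Primer P2, 40°C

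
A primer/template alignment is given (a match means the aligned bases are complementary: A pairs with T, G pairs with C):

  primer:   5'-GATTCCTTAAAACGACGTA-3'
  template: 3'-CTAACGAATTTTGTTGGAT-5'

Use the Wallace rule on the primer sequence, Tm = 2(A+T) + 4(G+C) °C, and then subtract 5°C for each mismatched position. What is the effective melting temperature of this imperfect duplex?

Primer base counts: A=7, T=5, G=3, C=4 → A+T=12, G+C=7
Perfect-match Tm = 2(12) + 4(7) = 24 + 28 = 52°C
Mismatches (positions where the bases are not complementary): 3 (at positions 5, 14, 17)
Effective Tm = 52 − 3×5 = 52 − 15 = 37°C

37°C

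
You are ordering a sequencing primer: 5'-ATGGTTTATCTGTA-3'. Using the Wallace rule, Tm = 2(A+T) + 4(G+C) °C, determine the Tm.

36°C

G=3, C=1, A=3, T=7
AT pairs contribute 10, GC pairs contribute 4.
Tm = 2(10) + 4(4) = 20 + 16 = 36°C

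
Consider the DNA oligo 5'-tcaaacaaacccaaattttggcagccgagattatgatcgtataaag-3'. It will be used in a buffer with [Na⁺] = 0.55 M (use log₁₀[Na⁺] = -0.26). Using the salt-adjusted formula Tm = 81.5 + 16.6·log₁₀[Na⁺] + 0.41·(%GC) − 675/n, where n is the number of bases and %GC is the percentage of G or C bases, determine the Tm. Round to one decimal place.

77.7°C

Length n = 46. Counting bases: C=9, T=11, A=18, G=8
G+C = 17, so %GC = 17/46 × 100 = 36.957%
Salt term: 16.6 × (-0.26) = -4.316
GC term: 0.41 × 36.957 = 15.152; length term: −675/46 = −14.674
Tm = 81.5 + (-4.316) + 15.152 − 14.674 = 77.662 → 77.7°C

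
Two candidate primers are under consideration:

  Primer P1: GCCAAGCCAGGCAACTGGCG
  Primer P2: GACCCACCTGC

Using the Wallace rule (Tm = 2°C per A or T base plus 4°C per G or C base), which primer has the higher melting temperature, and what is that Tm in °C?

Primer P1: A+T=6, G+C=14 → Tm = 2(6)+4(14) = 68°C
Primer P2: A+T=3, G+C=8 → Tm = 2(3)+4(8) = 38°C
68°C vs 38°C → primer P1 is higher.

Primer P1, 68°C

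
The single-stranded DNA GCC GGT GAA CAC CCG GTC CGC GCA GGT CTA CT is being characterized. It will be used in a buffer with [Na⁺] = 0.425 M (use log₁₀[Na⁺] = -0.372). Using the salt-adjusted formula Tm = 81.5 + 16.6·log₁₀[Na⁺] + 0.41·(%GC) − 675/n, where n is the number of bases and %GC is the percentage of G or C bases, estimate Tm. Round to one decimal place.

82.4°C

Length n = 32. Counting bases: C=12, T=5, A=5, G=10
G+C = 22, so %GC = 22/32 × 100 = 68.75%
Salt term: 16.6 × (-0.372) = -6.175
GC term: 0.41 × 68.75 = 28.188; length term: −675/32 = −21.094
Tm = 81.5 + (-6.175) + 28.188 − 21.094 = 82.419 → 82.4°C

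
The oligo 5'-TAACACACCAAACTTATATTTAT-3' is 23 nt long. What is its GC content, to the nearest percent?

T=8, G=0, A=10, C=5
G+C = 0 + 5 = 5 out of 23 bases
%GC = 5/23 × 100 = 21.74% ≈ 22%

22%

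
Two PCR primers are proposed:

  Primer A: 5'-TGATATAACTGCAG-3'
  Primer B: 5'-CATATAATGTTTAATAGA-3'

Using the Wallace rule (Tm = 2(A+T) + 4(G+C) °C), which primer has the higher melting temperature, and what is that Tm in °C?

Primer B, 42°C

Primer A: A+T=9, G+C=5 → Tm = 2(9)+4(5) = 38°C
Primer B: A+T=15, G+C=3 → Tm = 2(15)+4(3) = 42°C
38°C vs 42°C → primer B is higher.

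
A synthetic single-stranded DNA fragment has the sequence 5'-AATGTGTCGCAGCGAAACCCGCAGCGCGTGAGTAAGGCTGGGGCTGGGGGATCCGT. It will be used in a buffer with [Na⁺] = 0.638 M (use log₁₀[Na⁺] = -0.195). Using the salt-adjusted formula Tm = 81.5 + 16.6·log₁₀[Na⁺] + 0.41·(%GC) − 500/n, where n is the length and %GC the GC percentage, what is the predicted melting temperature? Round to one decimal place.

Length n = 56. Base counts: A=11, T=9, G=23, C=13
G+C = 36, so %GC = 36/56 × 100 = 64.286%
Salt term: 16.6 × (-0.195) = -3.237
GC term: 0.41 × 64.286 = 26.357; length term: −500/56 = −8.929
Tm = 81.5 + (-3.237) + 26.357 − 8.929 = 95.691 → 95.7°C

95.7°C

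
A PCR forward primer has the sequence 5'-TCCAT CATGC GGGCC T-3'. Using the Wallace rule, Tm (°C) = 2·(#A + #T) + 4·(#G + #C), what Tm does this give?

52°C

Counting bases: G=4, T=4, C=6, A=2
So N_AT = 6 and N_GC = 10.
Tm = 2(6) + 4(10) = 12 + 40 = 52°C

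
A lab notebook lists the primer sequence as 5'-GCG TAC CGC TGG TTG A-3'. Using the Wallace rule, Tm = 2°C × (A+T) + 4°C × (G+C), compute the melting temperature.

Counting bases: C=4, G=6, A=2, T=4
A+T = 6, G+C = 10
Tm = 2×6 + 4×10 = 52°C

52°C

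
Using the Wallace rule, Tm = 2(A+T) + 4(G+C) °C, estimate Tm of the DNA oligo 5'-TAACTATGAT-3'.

24°C

Base counts: A=4, C=1, T=4, G=1
So N_AT = 8 and N_GC = 2.
Tm = 4·2 + 2·8 = 8 + 16 = 24°C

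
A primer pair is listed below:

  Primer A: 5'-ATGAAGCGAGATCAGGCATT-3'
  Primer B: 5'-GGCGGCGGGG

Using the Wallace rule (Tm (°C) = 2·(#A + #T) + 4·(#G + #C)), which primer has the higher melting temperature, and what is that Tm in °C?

Primer A: A+T=11, G+C=9 → Tm = 2(11)+4(9) = 58°C
Primer B: A+T=0, G+C=10 → Tm = 2(0)+4(10) = 40°C
58°C vs 40°C → primer A is higher.

Primer A, 58°C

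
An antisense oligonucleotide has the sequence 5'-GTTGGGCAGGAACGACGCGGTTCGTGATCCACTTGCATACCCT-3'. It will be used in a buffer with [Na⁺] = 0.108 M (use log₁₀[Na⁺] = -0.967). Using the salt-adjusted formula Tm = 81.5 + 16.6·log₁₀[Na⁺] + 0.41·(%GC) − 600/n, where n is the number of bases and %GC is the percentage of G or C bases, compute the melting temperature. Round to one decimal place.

75.3°C

Length n = 43. Counting bases: C=12, A=8, T=10, G=13
G+C = 25, so %GC = 25/43 × 100 = 58.14%
Salt term: 16.6 × (-0.967) = -16.052
GC term: 0.41 × 58.14 = 23.837; length term: −600/43 = −13.953
Tm = 81.5 + (-16.052) + 23.837 − 13.953 = 75.332 → 75.3°C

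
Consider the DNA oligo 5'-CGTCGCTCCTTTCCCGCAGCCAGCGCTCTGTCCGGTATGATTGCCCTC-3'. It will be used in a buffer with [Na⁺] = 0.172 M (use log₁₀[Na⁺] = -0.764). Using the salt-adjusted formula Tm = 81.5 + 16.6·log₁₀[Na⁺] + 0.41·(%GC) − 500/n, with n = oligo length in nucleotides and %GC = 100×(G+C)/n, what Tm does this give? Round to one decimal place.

Length n = 48. Counting bases: G=11, T=13, C=20, A=4
G+C = 31, so %GC = 31/48 × 100 = 64.583%
Salt term: 16.6 × (-0.764) = -12.682
GC term: 0.41 × 64.583 = 26.479; length term: −500/48 = −10.417
Tm = 81.5 + (-12.682) + 26.479 − 10.417 = 84.88 → 84.9°C

84.9°C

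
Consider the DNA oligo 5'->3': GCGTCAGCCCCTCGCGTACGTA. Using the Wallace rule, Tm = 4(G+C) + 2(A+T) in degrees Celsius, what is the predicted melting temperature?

Base counts: T=4, G=6, C=9, A=3
A+T = 7, G+C = 15
Tm = 2×7 + 4×15 = 74°C

74°C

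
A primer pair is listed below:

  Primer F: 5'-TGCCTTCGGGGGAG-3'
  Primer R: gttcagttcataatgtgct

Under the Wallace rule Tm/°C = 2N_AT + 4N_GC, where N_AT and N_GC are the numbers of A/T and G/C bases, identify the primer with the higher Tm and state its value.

Primer R, 52°C

Primer F: A+T=4, G+C=10 → Tm = 2(4)+4(10) = 48°C
Primer R: A+T=12, G+C=7 → Tm = 2(12)+4(7) = 52°C
48°C vs 52°C → primer R is higher.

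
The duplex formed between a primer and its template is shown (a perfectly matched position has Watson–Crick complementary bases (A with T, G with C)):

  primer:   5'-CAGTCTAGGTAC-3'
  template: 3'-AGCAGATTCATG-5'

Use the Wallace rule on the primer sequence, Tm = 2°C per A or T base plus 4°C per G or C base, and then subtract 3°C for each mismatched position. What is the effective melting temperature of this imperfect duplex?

27°C

Primer base counts: A=3, T=3, G=3, C=3 → A+T=6, G+C=6
Perfect-match Tm = 2(6) + 4(6) = 12 + 24 = 36°C
Mismatches (positions where the bases are not complementary): 3 (at positions 1, 2, 8)
Effective Tm = 36 − 3×3 = 36 − 9 = 27°C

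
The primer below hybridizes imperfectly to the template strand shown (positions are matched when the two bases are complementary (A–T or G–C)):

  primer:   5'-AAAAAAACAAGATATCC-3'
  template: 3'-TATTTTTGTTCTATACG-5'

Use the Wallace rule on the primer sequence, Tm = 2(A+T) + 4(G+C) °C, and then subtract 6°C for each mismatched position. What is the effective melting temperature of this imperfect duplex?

30°C

Primer base counts: A=11, T=2, G=1, C=3 → A+T=13, G+C=4
Perfect-match Tm = 2(13) + 4(4) = 26 + 16 = 42°C
Mismatches (positions where the bases are not complementary): 2 (at positions 2, 16)
Effective Tm = 42 − 2×6 = 42 − 12 = 30°C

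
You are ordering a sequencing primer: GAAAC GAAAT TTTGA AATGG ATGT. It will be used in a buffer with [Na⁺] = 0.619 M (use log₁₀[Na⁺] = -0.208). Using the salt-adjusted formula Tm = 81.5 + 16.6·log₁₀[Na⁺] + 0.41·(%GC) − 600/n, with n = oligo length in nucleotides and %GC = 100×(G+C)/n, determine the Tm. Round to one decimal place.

Length n = 24. C=1, G=6, T=7, A=10
G+C = 7, so %GC = 7/24 × 100 = 29.167%
Salt term: 16.6 × (-0.208) = -3.453
GC term: 0.41 × 29.167 = 11.958; length term: −600/24 = −25
Tm = 81.5 + (-3.453) + 11.958 − 25 = 65.005 → 65.0°C

65.0°C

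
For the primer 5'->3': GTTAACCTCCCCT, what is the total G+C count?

Base counts: C=6, G=1, T=4, A=2
Total G or C: 1 + 6 = 7

7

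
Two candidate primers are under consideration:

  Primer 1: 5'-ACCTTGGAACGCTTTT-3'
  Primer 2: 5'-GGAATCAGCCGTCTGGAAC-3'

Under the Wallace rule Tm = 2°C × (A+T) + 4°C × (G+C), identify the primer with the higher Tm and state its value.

Primer 1: A+T=9, G+C=7 → Tm = 2(9)+4(7) = 46°C
Primer 2: A+T=8, G+C=11 → Tm = 2(8)+4(11) = 60°C
46°C vs 60°C → primer 2 is higher.

Primer 2, 60°C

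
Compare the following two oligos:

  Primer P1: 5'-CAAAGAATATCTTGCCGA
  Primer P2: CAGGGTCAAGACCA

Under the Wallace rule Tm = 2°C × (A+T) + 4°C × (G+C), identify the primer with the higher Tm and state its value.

Primer P1: A+T=11, G+C=7 → Tm = 2(11)+4(7) = 50°C
Primer P2: A+T=6, G+C=8 → Tm = 2(6)+4(8) = 44°C
50°C vs 44°C → primer P1 is higher.

Primer P1, 50°C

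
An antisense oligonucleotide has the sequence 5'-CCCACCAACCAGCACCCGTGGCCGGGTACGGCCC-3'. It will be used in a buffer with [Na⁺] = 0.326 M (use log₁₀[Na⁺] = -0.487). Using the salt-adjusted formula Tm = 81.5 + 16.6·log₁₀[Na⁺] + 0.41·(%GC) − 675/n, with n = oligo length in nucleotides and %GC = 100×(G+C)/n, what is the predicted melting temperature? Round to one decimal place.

Length n = 34. G=9, C=17, T=2, A=6
G+C = 26, so %GC = 26/34 × 100 = 76.471%
Salt term: 16.6 × (-0.487) = -8.084
GC term: 0.41 × 76.471 = 31.353; length term: −675/34 = −19.853
Tm = 81.5 + (-8.084) + 31.353 − 19.853 = 84.916 → 84.9°C

84.9°C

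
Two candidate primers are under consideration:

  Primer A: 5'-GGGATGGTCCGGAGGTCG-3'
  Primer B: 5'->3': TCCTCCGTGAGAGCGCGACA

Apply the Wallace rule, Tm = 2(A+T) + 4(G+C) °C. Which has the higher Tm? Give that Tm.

Primer B, 66°C

Primer A: A+T=5, G+C=13 → Tm = 2(5)+4(13) = 62°C
Primer B: A+T=7, G+C=13 → Tm = 2(7)+4(13) = 66°C
62°C vs 66°C → primer B is higher.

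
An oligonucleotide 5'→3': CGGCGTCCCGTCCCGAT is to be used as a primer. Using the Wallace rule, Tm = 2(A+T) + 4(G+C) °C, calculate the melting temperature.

Scanning the sequence gives A=1, C=8, G=5, T=3.
A+T = 4, G+C = 13
Tm = 4·13 + 2·4 = 52 + 8 = 60°C

60°C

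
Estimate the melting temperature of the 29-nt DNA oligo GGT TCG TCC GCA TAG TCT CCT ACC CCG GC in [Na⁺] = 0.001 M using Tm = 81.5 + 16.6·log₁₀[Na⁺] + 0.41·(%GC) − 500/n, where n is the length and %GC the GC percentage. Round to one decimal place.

41.3°C

Length n = 29. C=12, G=7, T=7, A=3
G+C = 19, so %GC = 19/29 × 100 = 65.517%
Salt term: 16.6 × (-3) = -49.8
GC term: 0.41 × 65.517 = 26.862; length term: −500/29 = −17.241
Tm = 81.5 + (-49.8) + 26.862 − 17.241 = 41.321 → 41.3°C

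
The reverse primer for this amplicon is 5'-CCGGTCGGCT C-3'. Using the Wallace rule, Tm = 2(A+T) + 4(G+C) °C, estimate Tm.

Counting bases: T=2, C=5, A=0, G=4
AT pairs contribute 2, GC pairs contribute 9.
Tm = 4·9 + 2·2 = 36 + 4 = 40°C

40°C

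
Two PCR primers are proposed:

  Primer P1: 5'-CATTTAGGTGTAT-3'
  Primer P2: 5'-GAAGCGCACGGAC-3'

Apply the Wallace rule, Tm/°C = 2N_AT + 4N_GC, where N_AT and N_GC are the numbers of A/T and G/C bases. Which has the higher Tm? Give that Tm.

Primer P1: A+T=9, G+C=4 → Tm = 2(9)+4(4) = 34°C
Primer P2: A+T=4, G+C=9 → Tm = 2(4)+4(9) = 44°C
34°C vs 44°C → primer P2 is higher.

Primer P2, 44°C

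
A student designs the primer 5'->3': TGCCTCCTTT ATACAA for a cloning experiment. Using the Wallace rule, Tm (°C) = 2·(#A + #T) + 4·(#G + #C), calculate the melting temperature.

Scanning the sequence gives C=5, A=4, T=6, G=1.
A+T = 10, G+C = 6
Tm = 2×10 + 4×6 = 44°C

44°C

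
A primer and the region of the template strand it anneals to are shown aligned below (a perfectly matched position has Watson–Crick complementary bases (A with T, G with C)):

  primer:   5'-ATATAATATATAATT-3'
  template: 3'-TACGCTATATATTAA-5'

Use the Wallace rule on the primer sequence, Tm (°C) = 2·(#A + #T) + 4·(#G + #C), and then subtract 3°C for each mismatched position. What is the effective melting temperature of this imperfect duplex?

21°C

Primer base counts: A=8, T=7, G=0, C=0 → A+T=15, G+C=0
Perfect-match Tm = 2(15) + 4(0) = 30 + 0 = 30°C
Mismatches (positions where the bases are not complementary): 3 (at positions 3, 4, 5)
Effective Tm = 30 − 3×3 = 30 − 9 = 21°C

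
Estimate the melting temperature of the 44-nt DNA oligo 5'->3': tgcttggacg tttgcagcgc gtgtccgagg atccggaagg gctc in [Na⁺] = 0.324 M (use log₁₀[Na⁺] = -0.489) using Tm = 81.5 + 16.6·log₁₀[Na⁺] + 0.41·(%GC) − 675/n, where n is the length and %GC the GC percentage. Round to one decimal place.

Length n = 44. Counting bases: T=10, G=17, C=11, A=6
G+C = 28, so %GC = 28/44 × 100 = 63.636%
Salt term: 16.6 × (-0.489) = -8.117
GC term: 0.41 × 63.636 = 26.091; length term: −675/44 = −15.341
Tm = 81.5 + (-8.117) + 26.091 − 15.341 = 84.133 → 84.1°C

84.1°C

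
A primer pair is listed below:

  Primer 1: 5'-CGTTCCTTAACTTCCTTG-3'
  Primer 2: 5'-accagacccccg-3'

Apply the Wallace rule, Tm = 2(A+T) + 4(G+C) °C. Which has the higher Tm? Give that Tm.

Primer 1, 52°C

Primer 1: A+T=10, G+C=8 → Tm = 2(10)+4(8) = 52°C
Primer 2: A+T=3, G+C=9 → Tm = 2(3)+4(9) = 42°C
52°C vs 42°C → primer 1 is higher.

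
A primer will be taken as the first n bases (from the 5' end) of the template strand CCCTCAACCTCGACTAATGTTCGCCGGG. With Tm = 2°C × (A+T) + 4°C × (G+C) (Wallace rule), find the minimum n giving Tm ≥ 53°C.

n = 18

First 17 bases: CCCTCAACCTCGACTAA → Tm = 52°C (< 53°C)
First 18 bases: CCCTCAACCTCGACTAAT → Tm = 54°C (≥ 53°C)
Each additional base adds 2°C (A/T) or 4°C (G/C), so Tm is non-decreasing in n; n = 18 is the first length to reach 53°C.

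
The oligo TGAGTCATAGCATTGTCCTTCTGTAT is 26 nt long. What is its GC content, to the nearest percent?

38%

C=5, G=5, T=11, A=5
G+C = 5 + 5 = 10 out of 26 bases
%GC = 10/26 × 100 = 38.46% ≈ 38%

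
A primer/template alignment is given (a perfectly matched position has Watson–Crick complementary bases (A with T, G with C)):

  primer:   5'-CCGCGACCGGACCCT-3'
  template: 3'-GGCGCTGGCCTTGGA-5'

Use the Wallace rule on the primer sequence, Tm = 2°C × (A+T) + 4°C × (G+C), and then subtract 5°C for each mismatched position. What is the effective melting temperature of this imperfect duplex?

49°C

Primer base counts: A=2, T=1, G=4, C=8 → A+T=3, G+C=12
Perfect-match Tm = 2(3) + 4(12) = 6 + 48 = 54°C
Mismatches (positions where the bases are not complementary): 1 (at position 12)
Effective Tm = 54 − 1×5 = 54 − 5 = 49°C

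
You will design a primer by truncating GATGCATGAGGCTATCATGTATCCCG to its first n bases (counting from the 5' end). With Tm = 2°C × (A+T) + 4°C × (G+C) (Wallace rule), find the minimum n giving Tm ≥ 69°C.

n = 24

First 23 bases: GATGCATGAGGCTATCATGTATC → Tm = 66°C (< 69°C)
First 24 bases: GATGCATGAGGCTATCATGTATCC → Tm = 70°C (≥ 69°C)
Each additional base adds 2°C (A/T) or 4°C (G/C), so Tm is non-decreasing in n; n = 24 is the first length to reach 69°C.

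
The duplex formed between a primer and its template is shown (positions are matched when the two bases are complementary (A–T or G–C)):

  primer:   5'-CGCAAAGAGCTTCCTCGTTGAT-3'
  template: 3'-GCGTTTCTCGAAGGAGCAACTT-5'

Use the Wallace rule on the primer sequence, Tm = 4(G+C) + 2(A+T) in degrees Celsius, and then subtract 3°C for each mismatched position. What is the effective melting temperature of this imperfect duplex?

Primer base counts: A=5, T=6, G=5, C=6 → A+T=11, G+C=11
Perfect-match Tm = 2(11) + 4(11) = 22 + 44 = 66°C
Mismatches (positions where the bases are not complementary): 1 (at position 22)
Effective Tm = 66 − 1×3 = 66 − 3 = 63°C

63°C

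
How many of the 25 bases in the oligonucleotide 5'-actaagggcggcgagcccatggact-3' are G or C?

16

Counting bases: A=6, T=3, C=7, G=9
Total G or C: 9 + 7 = 16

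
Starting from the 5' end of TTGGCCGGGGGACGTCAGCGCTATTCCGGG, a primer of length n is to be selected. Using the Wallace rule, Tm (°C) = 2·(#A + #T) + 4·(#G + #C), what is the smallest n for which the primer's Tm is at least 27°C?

n = 8

First 7 bases: TTGGCCG → Tm = 24°C (< 27°C)
First 8 bases: TTGGCCGG → Tm = 28°C (≥ 27°C)
Each additional base adds 2°C (A/T) or 4°C (G/C), so Tm is non-decreasing in n; n = 8 is the first length to reach 27°C.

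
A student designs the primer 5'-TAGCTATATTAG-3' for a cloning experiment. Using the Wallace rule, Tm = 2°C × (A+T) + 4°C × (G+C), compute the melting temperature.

Counting bases: A=4, T=5, C=1, G=2
AT pairs contribute 9, GC pairs contribute 3.
Tm = 2(9) + 4(3) = 18 + 12 = 30°C

30°C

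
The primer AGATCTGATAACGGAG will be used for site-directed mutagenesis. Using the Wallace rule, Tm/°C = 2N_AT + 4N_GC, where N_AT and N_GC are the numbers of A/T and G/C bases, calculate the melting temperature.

A=6, G=5, T=3, C=2
A+T = 9, G+C = 7
Tm = 4·7 + 2·9 = 28 + 18 = 46°C

46°C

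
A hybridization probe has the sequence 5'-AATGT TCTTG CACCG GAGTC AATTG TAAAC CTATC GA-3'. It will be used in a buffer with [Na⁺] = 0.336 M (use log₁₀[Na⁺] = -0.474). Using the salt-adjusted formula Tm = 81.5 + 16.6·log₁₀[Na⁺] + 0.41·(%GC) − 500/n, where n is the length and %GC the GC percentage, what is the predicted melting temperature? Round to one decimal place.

76.7°C

Length n = 37. G=7, T=11, C=8, A=11
G+C = 15, so %GC = 15/37 × 100 = 40.541%
Salt term: 16.6 × (-0.474) = -7.868
GC term: 0.41 × 40.541 = 16.622; length term: −500/37 = −13.514
Tm = 81.5 + (-7.868) + 16.622 − 13.514 = 76.74 → 76.7°C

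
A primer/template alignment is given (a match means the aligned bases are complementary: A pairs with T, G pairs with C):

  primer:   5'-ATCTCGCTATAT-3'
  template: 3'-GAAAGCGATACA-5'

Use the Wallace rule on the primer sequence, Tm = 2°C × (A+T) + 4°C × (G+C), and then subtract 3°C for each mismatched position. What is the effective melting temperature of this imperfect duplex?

23°C

Primer base counts: A=3, T=5, G=1, C=3 → A+T=8, G+C=4
Perfect-match Tm = 2(8) + 4(4) = 16 + 16 = 32°C
Mismatches (positions where the bases are not complementary): 3 (at positions 1, 3, 11)
Effective Tm = 32 − 3×3 = 32 − 9 = 23°C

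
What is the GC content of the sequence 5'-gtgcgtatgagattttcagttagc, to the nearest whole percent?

42%

Counting bases: G=7, T=9, C=3, A=5
G+C = 7 + 3 = 10 out of 24 bases
%GC = 10/24 × 100 = 41.67% ≈ 42%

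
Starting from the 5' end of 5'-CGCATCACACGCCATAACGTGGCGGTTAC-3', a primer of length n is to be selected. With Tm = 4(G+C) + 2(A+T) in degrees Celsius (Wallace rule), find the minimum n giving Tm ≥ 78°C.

n = 24

First 23 bases: CGCATCACACGCCATAACGTGGC → Tm = 74°C (< 78°C)
First 24 bases: CGCATCACACGCCATAACGTGGCG → Tm = 78°C (≥ 78°C)
Each additional base adds 2°C (A/T) or 4°C (G/C), so Tm is non-decreasing in n; n = 24 is the first length to reach 78°C.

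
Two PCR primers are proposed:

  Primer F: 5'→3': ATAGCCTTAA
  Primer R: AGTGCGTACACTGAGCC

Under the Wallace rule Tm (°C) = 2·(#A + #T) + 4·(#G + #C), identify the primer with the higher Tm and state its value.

Primer R, 54°C

Primer F: A+T=7, G+C=3 → Tm = 2(7)+4(3) = 26°C
Primer R: A+T=7, G+C=10 → Tm = 2(7)+4(10) = 54°C
26°C vs 54°C → primer R is higher.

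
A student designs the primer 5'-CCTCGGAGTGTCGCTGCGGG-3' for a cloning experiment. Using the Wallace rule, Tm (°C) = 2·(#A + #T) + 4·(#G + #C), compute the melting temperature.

A=1, T=4, C=6, G=9
AT pairs contribute 5, GC pairs contribute 15.
Tm = 2(5) + 4(15) = 10 + 60 = 70°C

70°C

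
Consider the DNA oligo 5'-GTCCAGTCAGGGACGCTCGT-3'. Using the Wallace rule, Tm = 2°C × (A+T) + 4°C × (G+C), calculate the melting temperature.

66°C

Base counts: C=6, A=3, G=7, T=4
So N_AT = 7 and N_GC = 13.
Tm = 2(7) + 4(13) = 14 + 52 = 66°C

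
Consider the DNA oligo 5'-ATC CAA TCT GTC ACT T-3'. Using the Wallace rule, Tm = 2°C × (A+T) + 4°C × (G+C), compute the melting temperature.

44°C

Counting bases: A=4, T=6, G=1, C=5
AT pairs contribute 10, GC pairs contribute 6.
Tm = 2×10 + 4×6 = 44°C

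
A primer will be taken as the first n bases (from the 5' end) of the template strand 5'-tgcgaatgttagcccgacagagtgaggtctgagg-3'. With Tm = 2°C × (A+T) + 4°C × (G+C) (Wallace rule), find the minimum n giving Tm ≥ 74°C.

n = 24

First 23 bases: TGCGAATGTTAGCCCGACAGAGT → Tm = 70°C (< 74°C)
First 24 bases: TGCGAATGTTAGCCCGACAGAGTG → Tm = 74°C (≥ 74°C)
Since every base adds ≥2°C, Tm only increases with n, so the threshold is first crossed at n = 24.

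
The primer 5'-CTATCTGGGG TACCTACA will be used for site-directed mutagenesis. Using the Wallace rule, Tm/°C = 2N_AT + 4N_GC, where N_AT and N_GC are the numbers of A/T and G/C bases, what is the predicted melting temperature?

Counting bases: A=4, C=5, T=5, G=4
So N_AT = 9 and N_GC = 9.
Tm = 2(9) + 4(9) = 18 + 36 = 54°C

54°C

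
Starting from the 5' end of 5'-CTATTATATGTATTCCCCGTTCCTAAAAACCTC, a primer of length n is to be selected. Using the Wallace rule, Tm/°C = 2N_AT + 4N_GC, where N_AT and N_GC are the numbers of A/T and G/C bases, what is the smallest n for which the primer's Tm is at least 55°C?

First 20 bases: CTATTATATGTATTCCCCGT → Tm = 54°C (< 55°C)
First 21 bases: CTATTATATGTATTCCCCGTT → Tm = 56°C (≥ 55°C)
Each additional base adds 2°C (A/T) or 4°C (G/C), so Tm is non-decreasing in n; n = 21 is the first length to reach 55°C.

n = 21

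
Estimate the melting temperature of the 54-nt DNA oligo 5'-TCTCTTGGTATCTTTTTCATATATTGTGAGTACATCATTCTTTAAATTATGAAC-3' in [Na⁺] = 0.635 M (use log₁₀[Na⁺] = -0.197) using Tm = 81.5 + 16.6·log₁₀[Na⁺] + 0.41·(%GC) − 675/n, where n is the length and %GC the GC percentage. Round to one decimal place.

Length n = 54. Scanning the sequence gives G=6, C=8, A=14, T=26.
G+C = 14, so %GC = 14/54 × 100 = 25.926%
Salt term: 16.6 × (-0.197) = -3.27
GC term: 0.41 × 25.926 = 10.63; length term: −675/54 = −12.5
Tm = 81.5 + (-3.27) + 10.63 − 12.5 = 76.36 → 76.4°C

76.4°C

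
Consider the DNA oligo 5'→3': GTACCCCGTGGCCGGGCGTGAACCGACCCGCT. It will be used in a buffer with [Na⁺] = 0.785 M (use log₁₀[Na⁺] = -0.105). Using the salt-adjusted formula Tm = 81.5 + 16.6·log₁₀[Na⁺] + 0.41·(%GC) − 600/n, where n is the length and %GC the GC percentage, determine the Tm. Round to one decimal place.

91.8°C

Length n = 32. Scanning the sequence gives G=11, A=4, C=13, T=4.
G+C = 24, so %GC = 24/32 × 100 = 75%
Salt term: 16.6 × (-0.105) = -1.743
GC term: 0.41 × 75 = 30.75; length term: −600/32 = −18.75
Tm = 81.5 + (-1.743) + 30.75 − 18.75 = 91.757 → 91.8°C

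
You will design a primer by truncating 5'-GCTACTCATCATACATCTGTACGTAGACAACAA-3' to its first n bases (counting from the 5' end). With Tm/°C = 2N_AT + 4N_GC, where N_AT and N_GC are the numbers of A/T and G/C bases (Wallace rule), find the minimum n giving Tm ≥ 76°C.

First 26 bases: GCTACTCATCATACATCTGTACGTAG → Tm = 74°C (< 76°C)
First 27 bases: GCTACTCATCATACATCTGTACGTAGA → Tm = 76°C (≥ 76°C)
Each additional base adds 2°C (A/T) or 4°C (G/C), so Tm is non-decreasing in n; n = 27 is the first length to reach 76°C.

n = 27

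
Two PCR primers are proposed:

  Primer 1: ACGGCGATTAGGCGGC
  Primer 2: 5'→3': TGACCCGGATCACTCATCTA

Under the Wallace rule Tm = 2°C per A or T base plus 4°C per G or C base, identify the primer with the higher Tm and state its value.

Primer 2, 60°C

Primer 1: A+T=5, G+C=11 → Tm = 2(5)+4(11) = 54°C
Primer 2: A+T=10, G+C=10 → Tm = 2(10)+4(10) = 60°C
54°C vs 60°C → primer 2 is higher.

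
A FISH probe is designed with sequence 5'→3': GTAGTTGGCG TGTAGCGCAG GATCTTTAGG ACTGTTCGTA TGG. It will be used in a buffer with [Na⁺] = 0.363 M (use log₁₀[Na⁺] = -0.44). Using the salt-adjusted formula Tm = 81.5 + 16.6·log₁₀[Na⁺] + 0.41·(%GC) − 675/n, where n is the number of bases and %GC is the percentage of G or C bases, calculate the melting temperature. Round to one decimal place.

Length n = 43. Scanning the sequence gives A=7, G=16, T=14, C=6.
G+C = 22, so %GC = 22/43 × 100 = 51.163%
Salt term: 16.6 × (-0.44) = -7.304
GC term: 0.41 × 51.163 = 20.977; length term: −675/43 = −15.698
Tm = 81.5 + (-7.304) + 20.977 − 15.698 = 79.475 → 79.5°C

79.5°C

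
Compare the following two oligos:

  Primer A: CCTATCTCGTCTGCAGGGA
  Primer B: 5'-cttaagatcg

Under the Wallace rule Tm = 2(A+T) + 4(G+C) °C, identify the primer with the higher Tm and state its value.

Primer A, 60°C

Primer A: A+T=8, G+C=11 → Tm = 2(8)+4(11) = 60°C
Primer B: A+T=6, G+C=4 → Tm = 2(6)+4(4) = 28°C
60°C vs 28°C → primer A is higher.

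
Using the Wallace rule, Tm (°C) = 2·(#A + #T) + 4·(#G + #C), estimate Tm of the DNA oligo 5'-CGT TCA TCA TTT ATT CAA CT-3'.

Scanning the sequence gives G=1, A=5, T=9, C=5.
So N_AT = 14 and N_GC = 6.
Tm = 4·6 + 2·14 = 24 + 28 = 52°C

52°C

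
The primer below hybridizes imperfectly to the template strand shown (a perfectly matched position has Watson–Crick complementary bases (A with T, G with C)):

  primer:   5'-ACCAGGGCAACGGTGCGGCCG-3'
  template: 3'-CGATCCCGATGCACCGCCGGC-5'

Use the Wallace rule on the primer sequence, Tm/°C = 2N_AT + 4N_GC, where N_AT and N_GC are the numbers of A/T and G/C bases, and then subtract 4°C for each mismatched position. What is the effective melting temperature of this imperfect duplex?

54°C

Primer base counts: A=4, T=1, G=9, C=7 → A+T=5, G+C=16
Perfect-match Tm = 2(5) + 4(16) = 10 + 64 = 74°C
Mismatches (positions where the bases are not complementary): 5 (at positions 1, 3, 9, 13, 14)
Effective Tm = 74 − 5×4 = 74 − 20 = 54°C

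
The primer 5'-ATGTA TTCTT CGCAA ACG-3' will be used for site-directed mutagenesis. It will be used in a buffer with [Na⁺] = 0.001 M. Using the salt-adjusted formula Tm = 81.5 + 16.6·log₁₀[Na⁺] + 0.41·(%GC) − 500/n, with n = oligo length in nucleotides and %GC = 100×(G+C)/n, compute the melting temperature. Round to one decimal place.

19.9°C

Length n = 18. Base counts: T=6, C=4, G=3, A=5
G+C = 7, so %GC = 7/18 × 100 = 38.889%
Salt term: 16.6 × (-3) = -49.8
GC term: 0.41 × 38.889 = 15.944; length term: −500/18 = −27.778
Tm = 81.5 + (-49.8) + 15.944 − 27.778 = 19.866 → 19.9°C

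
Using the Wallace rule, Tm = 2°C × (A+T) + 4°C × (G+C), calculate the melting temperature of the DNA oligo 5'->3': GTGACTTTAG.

28°C

Base counts: T=4, G=3, A=2, C=1
A+T = 6, G+C = 4
Tm = 4·4 + 2·6 = 16 + 12 = 28°C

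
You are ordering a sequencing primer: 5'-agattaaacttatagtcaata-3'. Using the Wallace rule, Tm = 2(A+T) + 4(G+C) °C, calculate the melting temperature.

Counting bases: T=7, C=2, G=2, A=10
AT pairs contribute 17, GC pairs contribute 4.
Tm = 2(17) + 4(4) = 34 + 16 = 50°C

50°C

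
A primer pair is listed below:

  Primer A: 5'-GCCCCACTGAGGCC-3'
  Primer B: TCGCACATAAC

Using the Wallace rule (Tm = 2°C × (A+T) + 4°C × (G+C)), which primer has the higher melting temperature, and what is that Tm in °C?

Primer A: A+T=3, G+C=11 → Tm = 2(3)+4(11) = 50°C
Primer B: A+T=6, G+C=5 → Tm = 2(6)+4(5) = 32°C
50°C vs 32°C → primer A is higher.

Primer A, 50°C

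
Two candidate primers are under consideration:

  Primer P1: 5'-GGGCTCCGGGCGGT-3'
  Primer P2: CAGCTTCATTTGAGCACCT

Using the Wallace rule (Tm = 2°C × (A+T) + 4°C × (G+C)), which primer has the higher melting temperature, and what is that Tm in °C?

Primer P1: A+T=2, G+C=12 → Tm = 2(2)+4(12) = 52°C
Primer P2: A+T=10, G+C=9 → Tm = 2(10)+4(9) = 56°C
52°C vs 56°C → primer P2 is higher.

Primer P2, 56°C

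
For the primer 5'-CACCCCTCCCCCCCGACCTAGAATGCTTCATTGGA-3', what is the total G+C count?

Base counts: A=7, C=16, G=5, T=7
Total G or C: 5 + 16 = 21

21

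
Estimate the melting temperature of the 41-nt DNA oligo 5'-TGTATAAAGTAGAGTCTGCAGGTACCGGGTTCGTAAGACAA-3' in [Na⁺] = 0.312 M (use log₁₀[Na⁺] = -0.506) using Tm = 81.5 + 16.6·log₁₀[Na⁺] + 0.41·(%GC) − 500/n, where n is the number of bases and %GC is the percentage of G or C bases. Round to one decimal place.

Length n = 41. Base counts: A=13, T=10, C=6, G=12
G+C = 18, so %GC = 18/41 × 100 = 43.902%
Salt term: 16.6 × (-0.506) = -8.4
GC term: 0.41 × 43.902 = 18; length term: −500/41 = −12.195
Tm = 81.5 + (-8.4) + 18 − 12.195 = 78.905 → 78.9°C

78.9°C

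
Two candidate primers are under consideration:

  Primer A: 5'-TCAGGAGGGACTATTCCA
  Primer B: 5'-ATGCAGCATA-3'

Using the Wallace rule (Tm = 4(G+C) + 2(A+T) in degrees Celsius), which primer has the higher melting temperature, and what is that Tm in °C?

Primer A: A+T=9, G+C=9 → Tm = 2(9)+4(9) = 54°C
Primer B: A+T=6, G+C=4 → Tm = 2(6)+4(4) = 28°C
54°C vs 28°C → primer A is higher.

Primer A, 54°C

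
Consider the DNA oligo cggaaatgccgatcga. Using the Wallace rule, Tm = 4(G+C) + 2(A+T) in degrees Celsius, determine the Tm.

50°C

Scanning the sequence gives T=2, A=5, G=5, C=4.
AT pairs contribute 7, GC pairs contribute 9.
Tm = 2×7 + 4×9 = 50°C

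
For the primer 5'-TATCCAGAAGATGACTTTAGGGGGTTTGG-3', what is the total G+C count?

13

Counting bases: T=9, C=3, G=10, A=7
G+C = 10 + 3 = 13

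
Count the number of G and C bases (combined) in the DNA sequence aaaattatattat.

0

T=6, C=0, G=0, A=7
Total G or C: 0 + 0 = 0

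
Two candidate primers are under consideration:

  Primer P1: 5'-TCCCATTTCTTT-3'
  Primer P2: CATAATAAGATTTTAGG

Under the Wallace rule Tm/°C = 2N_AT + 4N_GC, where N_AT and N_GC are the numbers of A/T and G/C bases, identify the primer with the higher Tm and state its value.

Primer P1: A+T=8, G+C=4 → Tm = 2(8)+4(4) = 32°C
Primer P2: A+T=13, G+C=4 → Tm = 2(13)+4(4) = 42°C
32°C vs 42°C → primer P2 is higher.

Primer P2, 42°C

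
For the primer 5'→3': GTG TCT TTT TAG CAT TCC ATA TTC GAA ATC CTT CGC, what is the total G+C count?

14

Base counts: G=5, C=9, T=15, A=7
Total G or C: 5 + 9 = 14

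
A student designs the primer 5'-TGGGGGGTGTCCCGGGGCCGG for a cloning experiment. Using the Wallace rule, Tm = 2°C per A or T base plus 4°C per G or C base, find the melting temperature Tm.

Counting bases: T=3, C=5, G=13, A=0
A+T = 3, G+C = 18
Tm = 2×3 + 4×18 = 78°C

78°C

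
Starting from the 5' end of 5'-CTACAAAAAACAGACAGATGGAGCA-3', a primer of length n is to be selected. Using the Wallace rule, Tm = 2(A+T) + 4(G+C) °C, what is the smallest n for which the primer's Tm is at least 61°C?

n = 23

First 22 bases: CTACAAAAAACAGACAGATGGA → Tm = 60°C (< 61°C)
First 23 bases: CTACAAAAAACAGACAGATGGAG → Tm = 64°C (≥ 61°C)
Since every base adds ≥2°C, Tm only increases with n, so the threshold is first crossed at n = 23.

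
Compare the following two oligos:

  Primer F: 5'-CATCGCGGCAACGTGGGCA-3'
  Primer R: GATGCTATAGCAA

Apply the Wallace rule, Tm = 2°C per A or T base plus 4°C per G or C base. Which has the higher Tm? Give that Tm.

Primer F: A+T=6, G+C=13 → Tm = 2(6)+4(13) = 64°C
Primer R: A+T=8, G+C=5 → Tm = 2(8)+4(5) = 36°C
64°C vs 36°C → primer F is higher.

Primer F, 64°C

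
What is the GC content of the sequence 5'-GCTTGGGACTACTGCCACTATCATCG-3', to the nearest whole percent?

Base counts: A=5, G=6, T=7, C=8
G+C = 6 + 8 = 14 out of 26 bases
%GC = 14/26 × 100 = 53.85% ≈ 54%

54%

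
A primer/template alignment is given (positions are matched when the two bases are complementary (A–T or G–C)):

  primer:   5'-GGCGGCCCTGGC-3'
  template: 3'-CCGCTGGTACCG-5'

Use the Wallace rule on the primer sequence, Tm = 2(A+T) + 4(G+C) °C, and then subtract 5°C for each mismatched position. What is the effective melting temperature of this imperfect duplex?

36°C

Primer base counts: A=0, T=1, G=6, C=5 → A+T=1, G+C=11
Perfect-match Tm = 2(1) + 4(11) = 2 + 44 = 46°C
Mismatches (positions where the bases are not complementary): 2 (at positions 5, 8)
Effective Tm = 46 − 2×5 = 46 − 10 = 36°C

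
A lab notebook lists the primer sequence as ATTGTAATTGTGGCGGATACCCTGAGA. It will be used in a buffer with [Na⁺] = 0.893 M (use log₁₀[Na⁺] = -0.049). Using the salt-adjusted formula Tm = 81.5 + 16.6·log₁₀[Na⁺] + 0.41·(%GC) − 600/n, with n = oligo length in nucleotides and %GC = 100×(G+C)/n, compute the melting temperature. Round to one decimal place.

76.7°C

Length n = 27. T=8, C=4, A=7, G=8
G+C = 12, so %GC = 12/27 × 100 = 44.444%
Salt term: 16.6 × (-0.049) = -0.813
GC term: 0.41 × 44.444 = 18.222; length term: −600/27 = −22.222
Tm = 81.5 + (-0.813) + 18.222 − 22.222 = 76.687 → 76.7°C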